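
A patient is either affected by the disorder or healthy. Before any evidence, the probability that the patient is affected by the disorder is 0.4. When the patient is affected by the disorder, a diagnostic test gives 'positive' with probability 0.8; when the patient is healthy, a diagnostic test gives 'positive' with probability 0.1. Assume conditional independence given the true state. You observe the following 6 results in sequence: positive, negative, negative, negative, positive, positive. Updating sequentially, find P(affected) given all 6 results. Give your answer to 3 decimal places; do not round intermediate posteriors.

After 'positive': P(affected) = 0.8·0.4000 / (0.8·0.4000 + 0.1·0.6000) ≈ 0.8421
After 'negative': P(affected) = 0.2·0.8421 / (0.2·0.8421 + 0.9·0.1579) ≈ 0.5424
After 'negative': P(affected) = 0.2·0.5424 / (0.2·0.5424 + 0.9·0.4576) ≈ 0.2085
After 'negative': P(affected) = 0.2·0.2085 / (0.2·0.2085 + 0.9·0.7915) ≈ 0.0553
After 'positive': P(affected) = 0.8·0.0553 / (0.8·0.0553 + 0.1·0.9447) ≈ 0.3189
After 'positive': P(affected) = 0.8·0.3189 / (0.8·0.3189 + 0.1·0.6811) ≈ 0.7893

0.789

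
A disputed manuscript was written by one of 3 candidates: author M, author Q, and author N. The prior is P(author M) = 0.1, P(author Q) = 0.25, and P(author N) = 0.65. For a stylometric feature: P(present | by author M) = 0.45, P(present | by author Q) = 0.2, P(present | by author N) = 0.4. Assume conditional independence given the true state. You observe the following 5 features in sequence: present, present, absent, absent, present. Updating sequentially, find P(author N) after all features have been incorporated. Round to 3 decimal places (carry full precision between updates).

After 'present': normaliser = 0.45·0.1000 + 0.2·0.2500 + 0.4·0.6500; P(author M) ≈ 0.1268, P(author Q) ≈ 0.1408, P(author N) ≈ 0.7324
After 'present': normaliser = 0.45·0.1268 + 0.2·0.1408 + 0.4·0.7324; P(author M) ≈ 0.1508, P(author Q) ≈ 0.0745, P(author N) ≈ 0.7747
After 'absent': normaliser = 0.55·0.1508 + 0.8·0.0745 + 0.6·0.7747; P(author M) ≈ 0.1366, P(author Q) ≈ 0.0981, P(author N) ≈ 0.7653
After 'absent': normaliser = 0.55·0.1366 + 0.8·0.0981 + 0.6·0.7653; P(author M) ≈ 0.1226, P(author Q) ≈ 0.1281, P(author N) ≈ 0.7493
After 'present': normaliser = 0.45·0.1226 + 0.2·0.1281 + 0.4·0.7493; P(author M) ≈ 0.1450, P(author Q) ≈ 0.0673, P(author N) ≈ 0.7877

0.788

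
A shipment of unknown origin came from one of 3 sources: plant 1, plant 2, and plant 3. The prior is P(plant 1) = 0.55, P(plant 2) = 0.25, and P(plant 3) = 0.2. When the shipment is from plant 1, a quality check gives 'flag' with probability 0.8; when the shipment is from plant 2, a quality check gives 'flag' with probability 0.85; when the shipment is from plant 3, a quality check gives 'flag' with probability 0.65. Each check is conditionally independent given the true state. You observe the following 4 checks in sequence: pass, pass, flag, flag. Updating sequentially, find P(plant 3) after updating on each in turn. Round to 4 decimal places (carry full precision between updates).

0.3633

Apply Bayes' rule sequentially, carrying P(plant 3) forward.
After 'pass': normaliser = 0.2·0.5500 + 0.15·0.2500 + 0.35·0.2000; P(plant 1) ≈ 0.5057, P(plant 2) ≈ 0.1724, P(plant 3) ≈ 0.3218
After 'pass': normaliser = 0.2·0.5057 + 0.15·0.1724 + 0.35·0.3218; P(plant 1) ≈ 0.4221, P(plant 2) ≈ 0.1079, P(plant 3) ≈ 0.4700
After 'flag': normaliser = 0.8·0.4221 + 0.85·0.1079 + 0.65·0.4700; P(plant 1) ≈ 0.4595, P(plant 2) ≈ 0.1248, P(plant 3) ≈ 0.4157
After 'flag': normaliser = 0.8·0.4595 + 0.85·0.1248 + 0.65·0.4157; P(plant 1) ≈ 0.4941, P(plant 2) ≈ 0.1426, P(plant 3) ≈ 0.3633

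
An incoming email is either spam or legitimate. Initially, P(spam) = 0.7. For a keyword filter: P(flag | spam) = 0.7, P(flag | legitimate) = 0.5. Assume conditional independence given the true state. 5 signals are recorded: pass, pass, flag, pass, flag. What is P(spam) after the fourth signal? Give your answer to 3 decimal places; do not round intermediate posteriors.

0.414

Apply Bayes' rule sequentially, carrying P(spam) forward.
After 'pass': P(spam) = 0.3·0.7000 / (0.3·0.7000 + 0.5·0.3000) ≈ 0.5833
After 'pass': P(spam) = 0.3·0.5833 / (0.3·0.5833 + 0.5·0.4167) ≈ 0.4565
After 'flag': P(spam) = 0.7·0.4565 / (0.7·0.4565 + 0.5·0.5435) ≈ 0.5404
After 'pass': P(spam) = 0.3·0.5404 / (0.3·0.5404 + 0.5·0.4596) ≈ 0.4137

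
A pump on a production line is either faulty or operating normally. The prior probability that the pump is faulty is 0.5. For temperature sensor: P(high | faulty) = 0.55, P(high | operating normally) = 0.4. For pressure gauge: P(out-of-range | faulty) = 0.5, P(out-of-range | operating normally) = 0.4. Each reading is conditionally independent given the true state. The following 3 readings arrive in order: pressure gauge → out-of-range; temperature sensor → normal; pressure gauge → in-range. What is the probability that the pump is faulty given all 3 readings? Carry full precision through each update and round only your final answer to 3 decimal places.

0.439

After pressure gauge='out-of-range': P(faulty) = 0.5·0.5000 / (0.5·0.5000 + 0.4·0.5000) ≈ 0.5556
After temperature sensor='normal': P(faulty) = 0.45·0.5556 / (0.45·0.5556 + 0.6·0.4444) ≈ 0.4839
After pressure gauge='in-range': P(faulty) = 0.5·0.4839 / (0.5·0.4839 + 0.6·0.5161) ≈ 0.4386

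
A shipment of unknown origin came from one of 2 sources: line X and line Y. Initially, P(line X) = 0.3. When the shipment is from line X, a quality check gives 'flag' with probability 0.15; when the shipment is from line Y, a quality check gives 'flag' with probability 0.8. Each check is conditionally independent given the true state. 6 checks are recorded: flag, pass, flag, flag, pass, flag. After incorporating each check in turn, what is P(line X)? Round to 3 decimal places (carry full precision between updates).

After 'flag': P(line X) = 0.15·0.3000 / (0.15·0.3000 + 0.8·0.7000) ≈ 0.0744
After 'pass': P(line X) = 0.85·0.0744 / (0.85·0.0744 + 0.2·0.9256) ≈ 0.2546
After 'flag': P(line X) = 0.15·0.2546 / (0.15·0.2546 + 0.8·0.7454) ≈ 0.0602
After 'flag': P(line X) = 0.15·0.0602 / (0.15·0.0602 + 0.8·0.9398) ≈ 0.0119
After 'pass': P(line X) = 0.85·0.0119 / (0.85·0.0119 + 0.2·0.9881) ≈ 0.0486
After 'flag': P(line X) = 0.15·0.0486 / (0.15·0.0486 + 0.8·0.9514) ≈ 0.0095

0.009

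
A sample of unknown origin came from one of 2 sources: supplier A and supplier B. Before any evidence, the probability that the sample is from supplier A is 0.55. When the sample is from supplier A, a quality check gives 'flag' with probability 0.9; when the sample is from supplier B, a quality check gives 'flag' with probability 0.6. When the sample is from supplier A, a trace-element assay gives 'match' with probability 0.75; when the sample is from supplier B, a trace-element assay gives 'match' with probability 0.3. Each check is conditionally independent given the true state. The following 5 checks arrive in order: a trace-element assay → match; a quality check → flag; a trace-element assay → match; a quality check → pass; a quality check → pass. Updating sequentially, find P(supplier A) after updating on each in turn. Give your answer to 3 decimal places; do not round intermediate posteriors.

0.417

After a trace-element assay='match': P(supplier A) = 0.75·0.5500 / (0.75·0.5500 + 0.3·0.4500) ≈ 0.7534
After a quality check='flag': P(supplier A) = 0.9·0.7534 / (0.9·0.7534 + 0.6·0.2466) ≈ 0.8209
After a trace-element assay='match': P(supplier A) = 0.75·0.8209 / (0.75·0.8209 + 0.3·0.1791) ≈ 0.9197
After a quality check='pass': P(supplier A) = 0.1·0.9197 / (0.1·0.9197 + 0.4·0.0803) ≈ 0.7412
After a quality check='pass': P(supplier A) = 0.1·0.7412 / (0.1·0.7412 + 0.4·0.2588) ≈ 0.4173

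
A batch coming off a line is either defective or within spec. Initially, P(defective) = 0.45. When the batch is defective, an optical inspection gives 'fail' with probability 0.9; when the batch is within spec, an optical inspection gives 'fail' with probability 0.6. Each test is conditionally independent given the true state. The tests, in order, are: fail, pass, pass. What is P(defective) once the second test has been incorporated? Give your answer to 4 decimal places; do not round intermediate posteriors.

0.2348

After 'fail': P(defective) = 0.9·0.4500 / (0.9·0.4500 + 0.6·0.5500) ≈ 0.5510
After 'pass': P(defective) = 0.1·0.5510 / (0.1·0.5510 + 0.4·0.4490) ≈ 0.2348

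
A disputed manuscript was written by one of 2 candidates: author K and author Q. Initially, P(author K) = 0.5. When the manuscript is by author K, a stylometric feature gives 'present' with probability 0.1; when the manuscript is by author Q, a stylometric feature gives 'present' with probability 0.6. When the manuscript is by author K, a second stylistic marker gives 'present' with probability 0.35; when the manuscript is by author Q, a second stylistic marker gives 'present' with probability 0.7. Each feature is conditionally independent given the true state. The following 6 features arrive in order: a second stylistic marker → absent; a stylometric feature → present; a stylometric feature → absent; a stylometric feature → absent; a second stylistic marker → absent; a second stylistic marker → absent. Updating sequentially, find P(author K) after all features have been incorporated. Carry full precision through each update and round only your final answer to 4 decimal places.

0.8956

After a second stylistic marker='absent': P(author K) = 0.65·0.5000 / (0.65·0.5000 + 0.3·0.5000) ≈ 0.6842
After a stylometric feature='present': P(author K) = 0.1·0.6842 / (0.1·0.6842 + 0.6·0.3158) ≈ 0.2653
After a stylometric feature='absent': P(author K) = 0.9·0.2653 / (0.9·0.2653 + 0.4·0.7347) ≈ 0.4483
After a stylometric feature='absent': P(author K) = 0.9·0.4483 / (0.9·0.4483 + 0.4·0.5517) ≈ 0.6464
After a second stylistic marker='absent': P(author K) = 0.65·0.6464 / (0.65·0.6464 + 0.3·0.3536) ≈ 0.7984
After a second stylistic marker='absent': P(author K) = 0.65·0.7984 / (0.65·0.7984 + 0.3·0.2016) ≈ 0.8956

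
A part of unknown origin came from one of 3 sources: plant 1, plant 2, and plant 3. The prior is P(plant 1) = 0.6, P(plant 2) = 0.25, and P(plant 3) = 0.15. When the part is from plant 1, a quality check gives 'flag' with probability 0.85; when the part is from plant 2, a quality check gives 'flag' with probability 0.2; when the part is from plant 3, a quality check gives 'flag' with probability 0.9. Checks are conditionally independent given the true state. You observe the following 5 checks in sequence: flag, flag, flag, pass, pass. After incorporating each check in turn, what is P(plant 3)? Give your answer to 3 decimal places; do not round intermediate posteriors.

0.103

Apply Bayes' rule sequentially, carrying P(plant 3) forward.
After 'flag': normaliser = 0.85·0.6000 + 0.2·0.2500 + 0.9·0.1500; P(plant 1) ≈ 0.7338, P(plant 2) ≈ 0.0719, P(plant 3) ≈ 0.1942
After 'flag': normaliser = 0.85·0.7338 + 0.2·0.0719 + 0.9·0.1942; P(plant 1) ≈ 0.7673, P(plant 2) ≈ 0.0177, P(plant 3) ≈ 0.2150
After 'flag': normaliser = 0.85·0.7673 + 0.2·0.0177 + 0.9·0.2150; P(plant 1) ≈ 0.7679, P(plant 2) ≈ 0.0042, P(plant 3) ≈ 0.2279
After 'pass': normaliser = 0.15·0.7679 + 0.8·0.0042 + 0.1·0.2279; P(plant 1) ≈ 0.8151, P(plant 2) ≈ 0.0236, P(plant 3) ≈ 0.1613
After 'pass': normaliser = 0.15·0.8151 + 0.8·0.0236 + 0.1·0.1613; P(plant 1) ≈ 0.7774, P(plant 2) ≈ 0.1200, P(plant 3) ≈ 0.1025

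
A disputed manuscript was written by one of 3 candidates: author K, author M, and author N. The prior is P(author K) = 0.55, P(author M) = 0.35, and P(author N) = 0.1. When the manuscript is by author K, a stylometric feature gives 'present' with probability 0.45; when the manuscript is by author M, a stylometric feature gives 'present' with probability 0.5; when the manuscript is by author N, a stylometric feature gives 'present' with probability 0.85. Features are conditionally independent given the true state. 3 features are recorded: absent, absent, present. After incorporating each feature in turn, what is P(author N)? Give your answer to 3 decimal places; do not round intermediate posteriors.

Each posterior becomes the prior for the next update.
After 'absent': normaliser = 0.55·0.5500 + 0.5·0.3500 + 0.15·0.1000; P(author K) ≈ 0.6142, P(author M) ≈ 0.3553, P(author N) ≈ 0.0305
After 'absent': normaliser = 0.55·0.6142 + 0.5·0.3553 + 0.15·0.0305; P(author K) ≈ 0.6496, P(author M) ≈ 0.3416, P(author N) ≈ 0.0088
After 'present': normaliser = 0.45·0.6496 + 0.5·0.3416 + 0.85·0.0088; P(author K) ≈ 0.6212, P(author M) ≈ 0.3630, P(author N) ≈ 0.0159

0.016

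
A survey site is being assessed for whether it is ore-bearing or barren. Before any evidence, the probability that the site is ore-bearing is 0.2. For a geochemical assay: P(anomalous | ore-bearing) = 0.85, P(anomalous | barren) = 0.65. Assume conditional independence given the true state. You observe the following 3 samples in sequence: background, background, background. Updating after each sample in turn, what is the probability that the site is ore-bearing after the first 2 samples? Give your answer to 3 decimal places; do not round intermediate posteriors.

0.044

After 'background': P(ore) = 0.15·0.2000 / (0.15·0.2000 + 0.35·0.8000) ≈ 0.0968
After 'background': P(ore) = 0.15·0.0968 / (0.15·0.0968 + 0.35·0.9032) ≈ 0.0439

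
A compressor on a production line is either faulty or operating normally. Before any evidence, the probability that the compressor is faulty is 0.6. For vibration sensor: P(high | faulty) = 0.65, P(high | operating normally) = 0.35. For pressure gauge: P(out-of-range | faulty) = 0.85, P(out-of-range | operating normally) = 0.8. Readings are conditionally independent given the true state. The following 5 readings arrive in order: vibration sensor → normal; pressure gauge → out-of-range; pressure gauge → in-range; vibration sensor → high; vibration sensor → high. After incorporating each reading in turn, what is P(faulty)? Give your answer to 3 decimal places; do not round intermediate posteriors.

0.689

After vibration sensor='normal': P(faulty) = 0.35·0.6000 / (0.35·0.6000 + 0.65·0.4000) ≈ 0.4468
After pressure gauge='out-of-range': P(faulty) = 0.85·0.4468 / (0.85·0.4468 + 0.8·0.5532) ≈ 0.4618
After pressure gauge='in-range': P(faulty) = 0.15·0.4618 / (0.15·0.4618 + 0.2·0.5382) ≈ 0.3916
After vibration sensor='high': P(faulty) = 0.65·0.3916 / (0.65·0.3916 + 0.35·0.6084) ≈ 0.5445
After vibration sensor='high': P(faulty) = 0.65·0.5445 / (0.65·0.5445 + 0.35·0.4555) ≈ 0.6894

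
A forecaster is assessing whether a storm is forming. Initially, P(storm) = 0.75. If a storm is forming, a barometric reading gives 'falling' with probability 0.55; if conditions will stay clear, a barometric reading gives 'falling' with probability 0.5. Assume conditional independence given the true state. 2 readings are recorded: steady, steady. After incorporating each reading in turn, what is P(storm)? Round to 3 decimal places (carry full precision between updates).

After 'steady': P(storm) = 0.45·0.7500 / (0.45·0.7500 + 0.5·0.2500) ≈ 0.7297
After 'steady': P(storm) = 0.45·0.7297 / (0.45·0.7297 + 0.5·0.2703) ≈ 0.7085

0.708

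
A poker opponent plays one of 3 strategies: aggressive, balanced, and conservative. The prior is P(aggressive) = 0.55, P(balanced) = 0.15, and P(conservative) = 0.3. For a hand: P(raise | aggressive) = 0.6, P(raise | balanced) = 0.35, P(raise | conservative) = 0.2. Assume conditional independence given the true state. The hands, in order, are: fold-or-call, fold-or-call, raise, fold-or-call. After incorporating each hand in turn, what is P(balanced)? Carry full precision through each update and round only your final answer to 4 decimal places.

After 'fold-or-call': normaliser = 0.4·0.5500 + 0.65·0.1500 + 0.8·0.3000; P(aggressive) ≈ 0.3946, P(balanced) ≈ 0.1749, P(conservative) ≈ 0.4305
After 'fold-or-call': normaliser = 0.4·0.3946 + 0.65·0.1749 + 0.8·0.4305; P(aggressive) ≈ 0.2563, P(balanced) ≈ 0.1846, P(conservative) ≈ 0.5592
After 'raise': normaliser = 0.6·0.2563 + 0.35·0.1846 + 0.2·0.5592; P(aggressive) ≈ 0.4657, P(balanced) ≈ 0.1956, P(conservative) ≈ 0.3387
After 'fold-or-call': normaliser = 0.4·0.4657 + 0.65·0.1956 + 0.8·0.3387; P(aggressive) ≈ 0.3188, P(balanced) ≈ 0.2176, P(conservative) ≈ 0.4636

0.2176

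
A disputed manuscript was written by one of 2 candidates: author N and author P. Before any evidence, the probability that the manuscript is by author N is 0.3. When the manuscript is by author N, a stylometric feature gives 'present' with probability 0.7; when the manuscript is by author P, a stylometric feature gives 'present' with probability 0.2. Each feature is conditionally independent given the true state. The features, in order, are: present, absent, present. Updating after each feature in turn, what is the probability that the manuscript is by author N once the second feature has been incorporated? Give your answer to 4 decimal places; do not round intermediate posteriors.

After 'present': P(author N) = 0.7·0.3000 / (0.7·0.3000 + 0.2·0.7000) ≈ 0.6000
After 'absent': P(author N) = 0.3·0.6000 / (0.3·0.6000 + 0.8·0.4000) ≈ 0.3600

0.3600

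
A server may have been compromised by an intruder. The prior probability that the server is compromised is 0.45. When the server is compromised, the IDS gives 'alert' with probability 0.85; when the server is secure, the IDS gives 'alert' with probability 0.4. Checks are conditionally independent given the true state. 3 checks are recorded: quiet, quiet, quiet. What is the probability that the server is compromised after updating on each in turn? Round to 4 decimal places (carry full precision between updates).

0.0126

After 'quiet': P(compromised) = 0.15·0.4500 / (0.15·0.4500 + 0.6·0.5500) ≈ 0.1698
After 'quiet': P(compromised) = 0.15·0.1698 / (0.15·0.1698 + 0.6·0.8302) ≈ 0.0486
After 'quiet': P(compromised) = 0.15·0.0486 / (0.15·0.0486 + 0.6·0.9514) ≈ 0.0126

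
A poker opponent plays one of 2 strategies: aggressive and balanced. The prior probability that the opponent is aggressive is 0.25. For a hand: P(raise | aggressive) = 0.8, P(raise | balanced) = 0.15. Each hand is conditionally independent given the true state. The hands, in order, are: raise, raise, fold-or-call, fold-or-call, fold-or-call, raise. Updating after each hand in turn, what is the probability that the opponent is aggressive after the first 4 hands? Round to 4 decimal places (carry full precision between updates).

Each posterior becomes the prior for the next update.
After 'raise': P(aggressive) = 0.8·0.2500 / (0.8·0.2500 + 0.15·0.7500) ≈ 0.6400
After 'raise': P(aggressive) = 0.8·0.6400 / (0.8·0.6400 + 0.15·0.3600) ≈ 0.9046
After 'fold-or-call': P(aggressive) = 0.2·0.9046 / (0.2·0.9046 + 0.85·0.0954) ≈ 0.6905
After 'fold-or-call': P(aggressive) = 0.2·0.6905 / (0.2·0.6905 + 0.85·0.3095) ≈ 0.3442

0.3442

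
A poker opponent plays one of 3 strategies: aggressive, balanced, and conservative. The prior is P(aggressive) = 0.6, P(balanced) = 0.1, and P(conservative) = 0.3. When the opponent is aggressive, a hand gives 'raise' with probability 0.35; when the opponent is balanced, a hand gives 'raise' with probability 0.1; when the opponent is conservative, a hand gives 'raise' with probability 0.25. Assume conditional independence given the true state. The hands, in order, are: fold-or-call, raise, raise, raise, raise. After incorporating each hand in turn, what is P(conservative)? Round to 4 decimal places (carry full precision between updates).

0.1304

After 'fold-or-call': normaliser = 0.65·0.6000 + 0.9·0.1000 + 0.75·0.3000; P(aggressive) ≈ 0.5532, P(balanced) ≈ 0.1277, P(conservative) ≈ 0.3191
After 'raise': normaliser = 0.35·0.5532 + 0.1·0.1277 + 0.25·0.3191; P(aggressive) ≈ 0.6766, P(balanced) ≈ 0.0446, P(conservative) ≈ 0.2788
After 'raise': normaliser = 0.35·0.6766 + 0.1·0.0446 + 0.25·0.2788; P(aggressive) ≈ 0.7615, P(balanced) ≈ 0.0143, P(conservative) ≈ 0.2241
After 'raise': normaliser = 0.35·0.7615 + 0.1·0.0143 + 0.25·0.2241; P(aggressive) ≈ 0.8226, P(balanced) ≈ 0.0044, P(conservative) ≈ 0.1730
After 'raise': normaliser = 0.35·0.8226 + 0.1·0.0044 + 0.25·0.1730; P(aggressive) ≈ 0.8683, P(balanced) ≈ 0.0013, P(conservative) ≈ 0.1304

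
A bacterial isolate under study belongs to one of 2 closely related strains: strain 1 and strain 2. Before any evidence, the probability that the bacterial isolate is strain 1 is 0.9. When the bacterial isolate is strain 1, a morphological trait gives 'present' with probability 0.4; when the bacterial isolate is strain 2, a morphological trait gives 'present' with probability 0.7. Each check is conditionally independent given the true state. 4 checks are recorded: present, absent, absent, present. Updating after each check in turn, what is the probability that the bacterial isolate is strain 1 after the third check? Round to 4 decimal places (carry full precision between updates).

Each posterior becomes the prior for the next update.
After 'present': P(strain 1) = 0.4·0.9000 / (0.4·0.9000 + 0.7·0.1000) ≈ 0.8372
After 'absent': P(strain 1) = 0.6·0.8372 / (0.6·0.8372 + 0.3·0.1628) ≈ 0.9114
After 'absent': P(strain 1) = 0.6·0.9114 / (0.6·0.9114 + 0.3·0.0886) ≈ 0.9536

0.9536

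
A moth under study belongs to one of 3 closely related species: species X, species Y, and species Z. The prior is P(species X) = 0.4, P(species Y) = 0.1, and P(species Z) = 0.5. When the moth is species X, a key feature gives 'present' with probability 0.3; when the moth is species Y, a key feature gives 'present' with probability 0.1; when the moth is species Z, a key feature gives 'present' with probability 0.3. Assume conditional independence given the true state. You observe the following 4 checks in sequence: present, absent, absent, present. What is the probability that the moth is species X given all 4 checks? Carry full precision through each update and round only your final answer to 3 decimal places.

After 'present': normaliser = 0.3·0.4000 + 0.1·0.1000 + 0.3·0.5000; P(species X) ≈ 0.4286, P(species Y) ≈ 0.0357, P(species Z) ≈ 0.5357
After 'absent': normaliser = 0.7·0.4286 + 0.9·0.0357 + 0.7·0.5357; P(species X) ≈ 0.4242, P(species Y) ≈ 0.0455, P(species Z) ≈ 0.5303
After 'absent': normaliser = 0.7·0.4242 + 0.9·0.0455 + 0.7·0.5303; P(species X) ≈ 0.4188, P(species Y) ≈ 0.0577, P(species Z) ≈ 0.5235
After 'present': normaliser = 0.3·0.4188 + 0.1·0.0577 + 0.3·0.5235; P(species X) ≈ 0.4356, P(species Y) ≈ 0.0200, P(species Z) ≈ 0.5444

0.436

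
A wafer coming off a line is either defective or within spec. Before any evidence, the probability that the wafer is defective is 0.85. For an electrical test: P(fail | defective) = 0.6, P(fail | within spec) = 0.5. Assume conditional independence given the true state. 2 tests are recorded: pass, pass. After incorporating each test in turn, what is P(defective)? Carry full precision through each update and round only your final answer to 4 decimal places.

0.7839

After 'pass': P(defective) = 0.4·0.8500 / (0.4·0.8500 + 0.5·0.1500) ≈ 0.8193
After 'pass': P(defective) = 0.4·0.8193 / (0.4·0.8193 + 0.5·0.1807) ≈ 0.7839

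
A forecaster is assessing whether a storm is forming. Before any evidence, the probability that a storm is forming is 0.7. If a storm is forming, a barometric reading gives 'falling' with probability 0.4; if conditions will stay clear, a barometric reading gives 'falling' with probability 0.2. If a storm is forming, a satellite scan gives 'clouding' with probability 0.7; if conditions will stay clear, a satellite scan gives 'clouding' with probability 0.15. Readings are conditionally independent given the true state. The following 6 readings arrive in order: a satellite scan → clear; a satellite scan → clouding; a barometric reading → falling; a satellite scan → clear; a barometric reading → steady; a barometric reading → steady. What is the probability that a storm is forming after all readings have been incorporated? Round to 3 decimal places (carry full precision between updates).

After a satellite scan='clear': P(storm) = 0.3·0.7000 / (0.3·0.7000 + 0.85·0.3000) ≈ 0.4516
After a satellite scan='clouding': P(storm) = 0.7·0.4516 / (0.7·0.4516 + 0.15·0.5484) ≈ 0.7935
After a barometric reading='falling': P(storm) = 0.4·0.7935 / (0.4·0.7935 + 0.2·0.2065) ≈ 0.8849
After a satellite scan='clear': P(storm) = 0.3·0.8849 / (0.3·0.8849 + 0.85·0.1151) ≈ 0.7307
After a barometric reading='steady': P(storm) = 0.6·0.7307 / (0.6·0.7307 + 0.8·0.2693) ≈ 0.6705
After a barometric reading='steady': P(storm) = 0.6·0.6705 / (0.6·0.6705 + 0.8·0.3295) ≈ 0.6041

0.604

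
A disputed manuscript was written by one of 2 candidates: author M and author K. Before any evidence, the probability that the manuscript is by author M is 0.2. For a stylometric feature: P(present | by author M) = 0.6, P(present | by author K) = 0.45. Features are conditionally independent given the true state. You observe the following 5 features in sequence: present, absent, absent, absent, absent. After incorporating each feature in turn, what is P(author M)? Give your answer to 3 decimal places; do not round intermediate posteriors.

0.085

After 'present': P(author M) = 0.6·0.2000 / (0.6·0.2000 + 0.45·0.8000) ≈ 0.2500
After 'absent': P(author M) = 0.4·0.2500 / (0.4·0.2500 + 0.55·0.7500) ≈ 0.1951
After 'absent': P(author M) = 0.4·0.1951 / (0.4·0.1951 + 0.55·0.8049) ≈ 0.1499
After 'absent': P(author M) = 0.4·0.1499 / (0.4·0.1499 + 0.55·0.8501) ≈ 0.1137
After 'absent': P(author M) = 0.4·0.1137 / (0.4·0.1137 + 0.55·0.8863) ≈ 0.0853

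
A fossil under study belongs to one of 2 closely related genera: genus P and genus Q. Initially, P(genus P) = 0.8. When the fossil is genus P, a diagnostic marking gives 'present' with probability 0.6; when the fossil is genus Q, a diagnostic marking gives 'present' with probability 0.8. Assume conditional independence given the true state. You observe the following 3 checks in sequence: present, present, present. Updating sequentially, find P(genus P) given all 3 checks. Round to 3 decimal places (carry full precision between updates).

After 'present': P(genus P) = 0.6·0.8000 / (0.6·0.8000 + 0.8·0.2000) ≈ 0.7500
After 'present': P(genus P) = 0.6·0.7500 / (0.6·0.7500 + 0.8·0.2500) ≈ 0.6923
After 'present': P(genus P) = 0.6·0.6923 / (0.6·0.6923 + 0.8·0.3077) ≈ 0.6279

0.628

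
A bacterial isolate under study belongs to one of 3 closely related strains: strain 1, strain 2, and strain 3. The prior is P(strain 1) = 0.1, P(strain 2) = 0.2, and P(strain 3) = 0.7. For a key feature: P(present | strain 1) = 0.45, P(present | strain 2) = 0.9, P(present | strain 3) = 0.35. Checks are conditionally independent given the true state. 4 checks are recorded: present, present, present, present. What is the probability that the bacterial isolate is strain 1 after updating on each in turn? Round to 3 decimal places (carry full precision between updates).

After 'present': normaliser = 0.45·0.1000 + 0.9·0.2000 + 0.35·0.7000; P(strain 1) ≈ 0.0957, P(strain 2) ≈ 0.3830, P(strain 3) ≈ 0.5213
After 'present': normaliser = 0.45·0.0957 + 0.9·0.3830 + 0.35·0.5213; P(strain 1) ≈ 0.0756, P(strain 2) ≈ 0.6045, P(strain 3) ≈ 0.3200
After 'present': normaliser = 0.45·0.0756 + 0.9·0.6045 + 0.35·0.3200; P(strain 1) ≈ 0.0493, P(strain 2) ≈ 0.7884, P(strain 3) ≈ 0.1623
After 'present': normaliser = 0.45·0.0493 + 0.9·0.7884 + 0.35·0.1623; P(strain 1) ≈ 0.0281, P(strain 2) ≈ 0.8998, P(strain 3) ≈ 0.0720

0.028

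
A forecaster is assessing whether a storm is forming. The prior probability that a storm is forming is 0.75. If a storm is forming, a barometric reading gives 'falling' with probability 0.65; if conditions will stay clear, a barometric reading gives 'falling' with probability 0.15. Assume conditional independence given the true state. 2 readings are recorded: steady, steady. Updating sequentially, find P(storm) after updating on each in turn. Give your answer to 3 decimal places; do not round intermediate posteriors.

Each posterior becomes the prior for the next update.
After 'steady': P(storm) = 0.35·0.7500 / (0.35·0.7500 + 0.85·0.2500) ≈ 0.5526
After 'steady': P(storm) = 0.35·0.5526 / (0.35·0.5526 + 0.85·0.4474) ≈ 0.3372

0.337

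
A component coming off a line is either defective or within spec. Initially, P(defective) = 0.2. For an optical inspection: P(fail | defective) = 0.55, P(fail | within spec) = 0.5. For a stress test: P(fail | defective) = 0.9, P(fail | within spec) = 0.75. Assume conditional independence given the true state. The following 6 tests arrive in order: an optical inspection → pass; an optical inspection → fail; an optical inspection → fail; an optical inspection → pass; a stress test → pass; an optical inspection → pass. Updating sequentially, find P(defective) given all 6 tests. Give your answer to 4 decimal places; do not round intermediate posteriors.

0.0811

After an optical inspection='pass': P(defective) = 0.45·0.2000 / (0.45·0.2000 + 0.5·0.8000) ≈ 0.1837
After an optical inspection='fail': P(defective) = 0.55·0.1837 / (0.55·0.1837 + 0.5·0.8163) ≈ 0.1984
After an optical inspection='fail': P(defective) = 0.55·0.1984 / (0.55·0.1984 + 0.5·0.8016) ≈ 0.2140
After an optical inspection='pass': P(defective) = 0.45·0.2140 / (0.45·0.2140 + 0.5·0.7860) ≈ 0.1968
After a stress test='pass': P(defective) = 0.1·0.1968 / (0.1·0.1968 + 0.25·0.8032) ≈ 0.0893
After an optical inspection='pass': P(defective) = 0.45·0.0893 / (0.45·0.0893 + 0.5·0.9107) ≈ 0.0811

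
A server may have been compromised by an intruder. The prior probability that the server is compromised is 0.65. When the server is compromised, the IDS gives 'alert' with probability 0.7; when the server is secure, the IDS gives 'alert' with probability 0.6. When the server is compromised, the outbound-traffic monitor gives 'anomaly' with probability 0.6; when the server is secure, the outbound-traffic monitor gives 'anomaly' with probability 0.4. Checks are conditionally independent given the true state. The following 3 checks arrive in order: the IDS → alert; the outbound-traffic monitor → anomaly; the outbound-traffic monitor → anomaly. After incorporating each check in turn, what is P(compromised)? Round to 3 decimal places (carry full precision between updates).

After the IDS='alert': P(compromised) = 0.7·0.6500 / (0.7·0.6500 + 0.6·0.3500) ≈ 0.6842
After the outbound-traffic monitor='anomaly': P(compromised) = 0.6·0.6842 / (0.6·0.6842 + 0.4·0.3158) ≈ 0.7647
After the outbound-traffic monitor='anomaly': P(compromised) = 0.6·0.7647 / (0.6·0.7647 + 0.4·0.2353) ≈ 0.8298

0.830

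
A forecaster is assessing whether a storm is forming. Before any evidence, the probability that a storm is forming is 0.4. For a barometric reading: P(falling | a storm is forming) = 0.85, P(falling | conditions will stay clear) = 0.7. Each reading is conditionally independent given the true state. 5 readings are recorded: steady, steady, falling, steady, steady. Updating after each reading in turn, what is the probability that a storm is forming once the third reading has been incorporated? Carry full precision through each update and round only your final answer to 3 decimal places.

Apply Bayes' rule sequentially, carrying P(storm) forward.
After 'steady': P(storm) = 0.15·0.4000 / (0.15·0.4000 + 0.3·0.6000) ≈ 0.2500
After 'steady': P(storm) = 0.15·0.2500 / (0.15·0.2500 + 0.3·0.7500) ≈ 0.1429
After 'falling': P(storm) = 0.85·0.1429 / (0.85·0.1429 + 0.7·0.8571) ≈ 0.1683

0.168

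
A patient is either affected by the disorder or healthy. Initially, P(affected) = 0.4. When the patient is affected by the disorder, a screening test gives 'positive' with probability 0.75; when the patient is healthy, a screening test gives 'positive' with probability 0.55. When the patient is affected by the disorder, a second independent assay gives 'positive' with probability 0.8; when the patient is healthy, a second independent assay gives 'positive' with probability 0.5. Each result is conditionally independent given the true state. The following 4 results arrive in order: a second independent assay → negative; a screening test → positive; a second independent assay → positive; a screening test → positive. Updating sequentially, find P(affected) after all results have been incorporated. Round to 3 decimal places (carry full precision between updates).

0.442

After a second independent assay='negative': P(affected) = 0.2·0.4000 / (0.2·0.4000 + 0.5·0.6000) ≈ 0.2105
After a screening test='positive': P(affected) = 0.75·0.2105 / (0.75·0.2105 + 0.55·0.7895) ≈ 0.2667
After a second independent assay='positive': P(affected) = 0.8·0.2667 / (0.8·0.2667 + 0.5·0.7333) ≈ 0.3678
After a screening test='positive': P(affected) = 0.75·0.3678 / (0.75·0.3678 + 0.55·0.6322) ≈ 0.4424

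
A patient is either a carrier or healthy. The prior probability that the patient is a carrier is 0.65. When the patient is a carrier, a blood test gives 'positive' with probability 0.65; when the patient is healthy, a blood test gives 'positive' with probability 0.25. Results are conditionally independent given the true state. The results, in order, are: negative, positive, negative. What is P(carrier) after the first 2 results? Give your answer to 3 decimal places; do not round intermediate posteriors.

After 'negative': P(carrier) = 0.35·0.6500 / (0.35·0.6500 + 0.75·0.3500) ≈ 0.4643
After 'positive': P(carrier) = 0.65·0.4643 / (0.65·0.4643 + 0.25·0.5357) ≈ 0.6926

0.693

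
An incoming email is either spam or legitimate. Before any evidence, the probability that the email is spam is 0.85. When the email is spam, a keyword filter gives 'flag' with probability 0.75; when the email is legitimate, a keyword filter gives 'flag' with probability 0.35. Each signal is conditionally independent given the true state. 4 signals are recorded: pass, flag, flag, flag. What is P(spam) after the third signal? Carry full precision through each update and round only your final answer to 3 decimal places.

After 'pass': P(spam) = 0.25·0.8500 / (0.25·0.8500 + 0.65·0.1500) ≈ 0.6855
After 'flag': P(spam) = 0.75·0.6855 / (0.75·0.6855 + 0.35·0.3145) ≈ 0.8236
After 'flag': P(spam) = 0.75·0.8236 / (0.75·0.8236 + 0.35·0.1764) ≈ 0.9092

0.909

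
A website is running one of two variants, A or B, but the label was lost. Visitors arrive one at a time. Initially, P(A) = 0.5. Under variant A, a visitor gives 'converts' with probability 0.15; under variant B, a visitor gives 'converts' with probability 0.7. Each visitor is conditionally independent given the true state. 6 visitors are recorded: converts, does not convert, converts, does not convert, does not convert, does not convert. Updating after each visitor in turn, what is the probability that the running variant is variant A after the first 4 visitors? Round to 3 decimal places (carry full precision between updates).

Each posterior becomes the prior for the next update.
After 'converts': P(A) = 0.15·0.5000 / (0.15·0.5000 + 0.7·0.5000) ≈ 0.1765
After 'does not convert': P(A) = 0.85·0.1765 / (0.85·0.1765 + 0.3·0.8235) ≈ 0.3778
After 'converts': P(A) = 0.15·0.3778 / (0.15·0.3778 + 0.7·0.6222) ≈ 0.1151
After 'does not convert': P(A) = 0.85·0.1151 / (0.85·0.1151 + 0.3·0.8849) ≈ 0.2693

0.269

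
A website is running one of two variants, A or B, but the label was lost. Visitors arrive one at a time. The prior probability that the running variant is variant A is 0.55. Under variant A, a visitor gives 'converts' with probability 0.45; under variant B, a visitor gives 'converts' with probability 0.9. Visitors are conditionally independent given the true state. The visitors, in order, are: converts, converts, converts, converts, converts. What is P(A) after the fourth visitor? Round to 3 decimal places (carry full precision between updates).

0.071

After 'converts': P(A) = 0.45·0.5500 / (0.45·0.5500 + 0.9·0.4500) ≈ 0.3793
After 'converts': P(A) = 0.45·0.3793 / (0.45·0.3793 + 0.9·0.6207) ≈ 0.2340
After 'converts': P(A) = 0.45·0.2340 / (0.45·0.2340 + 0.9·0.7660) ≈ 0.1325
After 'converts': P(A) = 0.45·0.1325 / (0.45·0.1325 + 0.9·0.8675) ≈ 0.0710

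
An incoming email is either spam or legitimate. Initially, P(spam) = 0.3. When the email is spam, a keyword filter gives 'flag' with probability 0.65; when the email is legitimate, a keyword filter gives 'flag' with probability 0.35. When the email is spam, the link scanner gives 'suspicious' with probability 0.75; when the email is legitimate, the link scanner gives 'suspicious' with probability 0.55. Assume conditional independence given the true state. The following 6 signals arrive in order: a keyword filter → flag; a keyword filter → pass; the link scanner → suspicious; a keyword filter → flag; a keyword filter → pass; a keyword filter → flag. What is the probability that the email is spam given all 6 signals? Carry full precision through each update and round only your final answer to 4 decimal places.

Apply Bayes' rule sequentially, carrying P(spam) forward.
After a keyword filter='flag': P(spam) = 0.65·0.3000 / (0.65·0.3000 + 0.35·0.7000) ≈ 0.4432
After a keyword filter='pass': P(spam) = 0.35·0.4432 / (0.35·0.4432 + 0.65·0.5568) ≈ 0.3000
After the link scanner='suspicious': P(spam) = 0.75·0.3000 / (0.75·0.3000 + 0.55·0.7000) ≈ 0.3689
After a keyword filter='flag': P(spam) = 0.65·0.3689 / (0.65·0.3689 + 0.35·0.6311) ≈ 0.5205
After a keyword filter='pass': P(spam) = 0.35·0.5205 / (0.35·0.5205 + 0.65·0.4795) ≈ 0.3689
After a keyword filter='flag': P(spam) = 0.65·0.3689 / (0.65·0.3689 + 0.35·0.6311) ≈ 0.5205

0.5205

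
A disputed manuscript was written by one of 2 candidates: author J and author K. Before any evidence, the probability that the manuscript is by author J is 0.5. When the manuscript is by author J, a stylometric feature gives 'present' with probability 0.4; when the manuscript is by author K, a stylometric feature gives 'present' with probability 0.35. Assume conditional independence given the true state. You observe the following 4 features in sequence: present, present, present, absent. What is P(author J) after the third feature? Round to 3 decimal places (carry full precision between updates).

After 'present': P(author J) = 0.4·0.5000 / (0.4·0.5000 + 0.35·0.5000) ≈ 0.5333
After 'present': P(author J) = 0.4·0.5333 / (0.4·0.5333 + 0.35·0.4667) ≈ 0.5664
After 'present': P(author J) = 0.4·0.5664 / (0.4·0.5664 + 0.35·0.4336) ≈ 0.5988

0.599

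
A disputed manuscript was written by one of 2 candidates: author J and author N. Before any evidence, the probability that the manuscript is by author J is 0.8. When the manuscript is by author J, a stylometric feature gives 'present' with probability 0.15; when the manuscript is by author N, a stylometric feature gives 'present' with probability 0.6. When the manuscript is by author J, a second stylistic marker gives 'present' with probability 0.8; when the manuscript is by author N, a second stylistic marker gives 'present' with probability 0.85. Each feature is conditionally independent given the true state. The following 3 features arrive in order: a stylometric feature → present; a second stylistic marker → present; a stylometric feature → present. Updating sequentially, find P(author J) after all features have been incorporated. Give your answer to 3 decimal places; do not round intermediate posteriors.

After a stylometric feature='present': P(author J) = 0.15·0.8000 / (0.15·0.8000 + 0.6·0.2000) ≈ 0.5000
After a second stylistic marker='present': P(author J) = 0.8·0.5000 / (0.8·0.5000 + 0.85·0.5000) ≈ 0.4848
After a stylometric feature='present': P(author J) = 0.15·0.4848 / (0.15·0.4848 + 0.6·0.5152) ≈ 0.1905

0.190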